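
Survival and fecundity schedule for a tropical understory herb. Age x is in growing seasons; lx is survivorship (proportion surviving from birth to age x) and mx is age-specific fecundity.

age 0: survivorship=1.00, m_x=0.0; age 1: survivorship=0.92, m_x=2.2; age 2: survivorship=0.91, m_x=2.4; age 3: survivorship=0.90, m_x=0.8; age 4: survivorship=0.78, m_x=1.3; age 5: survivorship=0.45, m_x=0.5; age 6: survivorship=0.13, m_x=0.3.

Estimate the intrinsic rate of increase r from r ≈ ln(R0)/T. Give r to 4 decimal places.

0.8111

R0 = Σ lx·mx = 0 + 2.024 + 2.184 + 0.72 + 1.014 + 0.225 + 0.039 = 6.206
Σ x·lx·mx = 13.967; T = 13.967/6.206 = 2.25056…
r ≈ ln(R0)/T = ln(6.206)/2.25056… = 0.811137… → 0.8111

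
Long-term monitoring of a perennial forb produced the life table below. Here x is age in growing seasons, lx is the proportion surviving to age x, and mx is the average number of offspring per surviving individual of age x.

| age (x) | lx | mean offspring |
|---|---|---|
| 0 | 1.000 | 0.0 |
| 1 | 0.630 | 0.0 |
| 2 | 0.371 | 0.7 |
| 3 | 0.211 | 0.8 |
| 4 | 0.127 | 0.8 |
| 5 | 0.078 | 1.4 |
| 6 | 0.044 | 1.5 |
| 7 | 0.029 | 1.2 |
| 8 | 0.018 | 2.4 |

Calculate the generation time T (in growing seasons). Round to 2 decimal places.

3.78

lx·mx: 0, 0, 0.2597, 0.1688, 0.1016, 0.1092, 0.066, 0.0348, 0.0432 → R0 = 0.7833
x·lx·mx: 0, 0, 0.5194, 0.5064, 0.4064, 0.546, 0.396, 0.2436, 0.3456 → Σ = 2.9634
T = 2.9634 / 0.7833 = 3.783225… → 3.78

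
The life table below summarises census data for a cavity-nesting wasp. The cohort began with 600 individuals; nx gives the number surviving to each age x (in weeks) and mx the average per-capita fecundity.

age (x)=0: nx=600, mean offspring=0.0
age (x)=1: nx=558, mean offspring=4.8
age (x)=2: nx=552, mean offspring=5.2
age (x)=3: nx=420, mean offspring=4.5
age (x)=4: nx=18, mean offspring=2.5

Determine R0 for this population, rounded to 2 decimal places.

12.47

lx = nx/n0 = nx/600: 1, 0.93, 0.92, 0.7, 0.03
lx·mx by age: 0, 4.464, 4.784, 3.15, 0.075
R0 = Σ lx·mx = 12.473 → 12.47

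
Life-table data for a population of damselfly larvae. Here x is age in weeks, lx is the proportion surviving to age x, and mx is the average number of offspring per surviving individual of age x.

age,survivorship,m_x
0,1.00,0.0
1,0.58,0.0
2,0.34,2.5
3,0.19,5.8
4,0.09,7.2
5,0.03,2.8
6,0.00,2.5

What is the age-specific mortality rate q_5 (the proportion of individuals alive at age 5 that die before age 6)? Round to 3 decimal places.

1.000

q_5 = (l_5 − l_6) / l_5 = (0.03 − 0) / 0.03
     = 0.03 / 0.03 = 1 → 1.000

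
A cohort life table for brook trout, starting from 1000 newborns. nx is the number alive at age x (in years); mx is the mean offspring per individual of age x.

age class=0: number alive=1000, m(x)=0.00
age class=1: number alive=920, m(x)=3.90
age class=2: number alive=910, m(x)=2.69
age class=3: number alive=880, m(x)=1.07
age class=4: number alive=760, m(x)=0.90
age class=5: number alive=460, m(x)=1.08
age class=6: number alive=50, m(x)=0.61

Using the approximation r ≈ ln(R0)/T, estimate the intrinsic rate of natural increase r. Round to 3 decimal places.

lx = nx/n0 = nx/1000: 1, 0.92, 0.91, 0.88, 0.76, 0.46, 0.05
R0 = Σ lx·mx = 0 + 3.588 + 2.4479 + 0.9416 + 0.684 + 0.4968 + 0.0305 = 8.1888
Σ x·lx·mx = 16.7116; T = 16.7116/8.1888 = 2.04079…
r ≈ ln(R0)/T = ln(8.1888)/2.04079… = 1.03037… → 1.030

1.030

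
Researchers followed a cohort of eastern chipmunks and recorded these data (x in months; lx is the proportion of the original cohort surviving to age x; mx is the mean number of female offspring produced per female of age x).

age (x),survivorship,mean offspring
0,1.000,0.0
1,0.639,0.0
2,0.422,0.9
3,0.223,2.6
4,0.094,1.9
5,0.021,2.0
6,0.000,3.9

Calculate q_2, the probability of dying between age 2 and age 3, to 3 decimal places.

q_2 = (l_2 − l_3) / l_2 = (0.422 − 0.223) / 0.422
     = 0.199 / 0.422 = 0.471564… → 0.472

0.472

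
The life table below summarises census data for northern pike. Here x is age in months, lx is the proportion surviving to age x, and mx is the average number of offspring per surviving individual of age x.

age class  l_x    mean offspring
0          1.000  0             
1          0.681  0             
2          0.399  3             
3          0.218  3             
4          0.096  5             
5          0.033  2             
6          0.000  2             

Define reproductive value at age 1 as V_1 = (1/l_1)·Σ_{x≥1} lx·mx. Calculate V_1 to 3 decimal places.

lx·mx for x ≥ 1: 0, 1.197, 0.654, 0.48, 0.066, 0 → sum = 2.397
V_1 = 2.397 / l_1 = 2.397 / 0.681 = 3.519824… → 3.520

3.520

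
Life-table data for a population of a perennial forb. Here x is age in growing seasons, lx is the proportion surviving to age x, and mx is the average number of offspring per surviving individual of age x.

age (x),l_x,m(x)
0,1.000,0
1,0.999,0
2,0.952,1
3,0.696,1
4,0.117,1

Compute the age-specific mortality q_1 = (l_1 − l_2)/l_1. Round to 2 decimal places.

q_1 = (l_1 − l_2) / l_1 = (0.999 − 0.952) / 0.999
     = 0.047 / 0.999 = 0.047047… → 0.05

0.05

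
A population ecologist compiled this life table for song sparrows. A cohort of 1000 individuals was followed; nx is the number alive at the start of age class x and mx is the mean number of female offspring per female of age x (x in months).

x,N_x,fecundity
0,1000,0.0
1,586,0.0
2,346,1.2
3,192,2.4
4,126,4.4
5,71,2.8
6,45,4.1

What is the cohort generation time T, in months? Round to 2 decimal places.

lx = nx/n0 = nx/1000: 1, 0.586, 0.346, 0.192, 0.126, 0.071, 0.045
lx·mx: 0, 0, 0.4152, 0.4608, 0.5544, 0.1988, 0.1845 → R0 = 1.8137
x·lx·mx: 0, 0, 0.8304, 1.3824, 2.2176, 0.994, 1.107 → Σ = 6.5314
T = 6.5314 / 1.8137 = 3.601147… → 3.60

3.60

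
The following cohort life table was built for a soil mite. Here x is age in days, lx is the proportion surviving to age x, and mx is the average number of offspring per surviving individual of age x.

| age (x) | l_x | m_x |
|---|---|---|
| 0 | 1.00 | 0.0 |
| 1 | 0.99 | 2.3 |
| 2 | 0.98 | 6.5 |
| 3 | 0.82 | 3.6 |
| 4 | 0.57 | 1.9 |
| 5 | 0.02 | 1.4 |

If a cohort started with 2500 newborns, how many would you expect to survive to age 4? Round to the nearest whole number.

Expected survivors = N0 · l_4 = 2500 × 0.57 = 1425 → 1425

1425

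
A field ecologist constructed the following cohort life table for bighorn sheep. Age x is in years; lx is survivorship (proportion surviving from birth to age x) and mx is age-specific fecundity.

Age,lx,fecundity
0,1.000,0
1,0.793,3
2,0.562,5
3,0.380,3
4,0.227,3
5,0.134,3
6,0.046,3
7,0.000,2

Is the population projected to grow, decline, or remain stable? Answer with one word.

growing

R0 = Σ lx·mx = 0 + 2.379 + 2.81 + 1.14 + 0.681 + 0.402 + 0.138 + 0 = 7.55
R0 > 1, so the population is growing.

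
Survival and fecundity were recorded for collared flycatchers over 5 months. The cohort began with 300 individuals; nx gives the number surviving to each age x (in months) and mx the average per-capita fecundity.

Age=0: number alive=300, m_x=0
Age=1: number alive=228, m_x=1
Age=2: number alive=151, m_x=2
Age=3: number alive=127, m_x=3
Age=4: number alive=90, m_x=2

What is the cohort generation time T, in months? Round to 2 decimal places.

2.47

lx = nx/n0 = nx/300: 1, 0.76, 0.50333…, 0.42333…, 0.3
lx·mx: 0, 0.76, 1.006667…, 1.27…, 0.6 → R0 = 3.636667…
x·lx·mx: 0, 0.76, 2.013333…, 3.81…, 2.4 → Σ = 8.983333…
T = 8.983333… / 3.636667… = 2.470211… → 2.47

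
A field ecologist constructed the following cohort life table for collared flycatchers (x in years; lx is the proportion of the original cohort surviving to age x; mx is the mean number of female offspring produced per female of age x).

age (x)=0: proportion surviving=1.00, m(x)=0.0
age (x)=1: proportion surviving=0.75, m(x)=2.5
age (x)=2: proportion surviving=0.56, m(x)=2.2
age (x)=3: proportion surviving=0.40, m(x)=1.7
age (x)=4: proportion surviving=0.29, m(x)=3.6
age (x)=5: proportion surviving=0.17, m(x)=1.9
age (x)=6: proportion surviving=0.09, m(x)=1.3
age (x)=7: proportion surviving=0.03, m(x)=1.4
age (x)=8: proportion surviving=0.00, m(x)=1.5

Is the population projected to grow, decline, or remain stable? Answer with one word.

R0 = Σ lx·mx = 0 + 1.875 + 1.232 + 0.68 + 1.044 + 0.323 + 0.117 + 0.042 + 0 = 5.313
R0 > 1, so the population is growing.

growing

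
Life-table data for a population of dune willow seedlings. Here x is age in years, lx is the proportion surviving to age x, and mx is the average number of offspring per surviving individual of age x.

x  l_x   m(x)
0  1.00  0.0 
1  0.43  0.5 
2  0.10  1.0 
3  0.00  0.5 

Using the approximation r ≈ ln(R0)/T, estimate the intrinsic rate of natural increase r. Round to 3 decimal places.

-0.877

R0 = Σ lx·mx = 0 + 0.215 + 0.1 + 0 = 0.315
Σ x·lx·mx = 0.415; T = 0.415/0.315 = 1.31746…
r ≈ ln(R0)/T = ln(0.315)/1.31746… = -0.87683… → -0.877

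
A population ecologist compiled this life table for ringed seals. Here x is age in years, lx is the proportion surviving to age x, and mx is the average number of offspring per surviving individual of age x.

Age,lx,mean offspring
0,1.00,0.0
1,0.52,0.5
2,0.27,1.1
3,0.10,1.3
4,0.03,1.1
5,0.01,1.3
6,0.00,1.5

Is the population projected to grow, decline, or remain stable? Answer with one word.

R0 = Σ lx·mx = 0 + 0.26 + 0.297 + 0.13 + 0.033 + 0.013 + 0 = 0.733
R0 < 1, so the population is declining.

declining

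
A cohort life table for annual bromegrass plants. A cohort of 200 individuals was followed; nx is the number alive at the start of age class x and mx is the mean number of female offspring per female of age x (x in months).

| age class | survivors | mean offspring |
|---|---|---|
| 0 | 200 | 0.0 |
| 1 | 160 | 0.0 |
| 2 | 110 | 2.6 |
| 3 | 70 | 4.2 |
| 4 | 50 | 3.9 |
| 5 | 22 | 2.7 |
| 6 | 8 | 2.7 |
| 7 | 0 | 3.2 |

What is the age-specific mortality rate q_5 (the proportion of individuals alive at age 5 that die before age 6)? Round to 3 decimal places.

0.636

lx = nx/n0 = nx/200: 1, 0.8, 0.55, 0.35, 0.25, 0.11, 0.04, 0
q_5 = (l_5 − l_6) / l_5 = (0.11 − 0.04) / 0.11
     = 0.07 / 0.11 = 0.636364… → 0.636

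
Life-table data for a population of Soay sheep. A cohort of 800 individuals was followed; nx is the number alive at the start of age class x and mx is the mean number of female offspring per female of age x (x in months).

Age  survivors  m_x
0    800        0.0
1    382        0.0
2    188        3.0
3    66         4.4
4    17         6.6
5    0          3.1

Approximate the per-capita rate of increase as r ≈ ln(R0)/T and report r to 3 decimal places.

lx = nx/n0 = nx/800: 1, 0.4775, 0.235, 0.0825, 0.02125, 0
R0 = Σ lx·mx = 0 + 0 + 0.705 + 0.363 + 0.14025… + 0 = 1.20825
Σ x·lx·mx = 3.06; T = 3.06/1.20825 = 2.53259…
r ≈ ln(R0)/T = ln(1.20825)/2.53259… = 0.0747… → 0.075

0.075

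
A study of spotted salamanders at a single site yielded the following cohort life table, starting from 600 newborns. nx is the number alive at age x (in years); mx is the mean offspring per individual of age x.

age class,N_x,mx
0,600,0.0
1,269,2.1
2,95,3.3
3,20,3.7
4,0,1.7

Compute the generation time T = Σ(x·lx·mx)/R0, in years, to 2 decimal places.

1.48

lx = nx/n0 = nx/600: 1, 0.44833…, 0.15833…, 0.03333…, 0
lx·mx: 0, 0.9415…, 0.5225…, 0.123333…, 0 → R0 = 1.587333…
x·lx·mx: 0, 0.9415…, 1.045…, 0.37…, 0 → Σ = 2.3565…
T = 2.3565… / 1.587333… = 1.484565… → 1.48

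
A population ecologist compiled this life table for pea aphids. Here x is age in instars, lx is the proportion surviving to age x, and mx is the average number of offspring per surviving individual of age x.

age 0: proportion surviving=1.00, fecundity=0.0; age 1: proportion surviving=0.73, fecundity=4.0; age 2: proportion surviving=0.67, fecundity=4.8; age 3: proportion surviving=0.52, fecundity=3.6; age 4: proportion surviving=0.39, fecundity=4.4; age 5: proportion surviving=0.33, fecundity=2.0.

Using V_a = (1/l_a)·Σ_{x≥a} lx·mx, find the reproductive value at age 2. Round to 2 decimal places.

11.14

lx·mx for x ≥ 2: 3.216, 1.872, 1.716, 0.66 → sum = 7.464
V_2 = 7.464 / l_2 = 7.464 / 0.67 = 11.140299… → 11.14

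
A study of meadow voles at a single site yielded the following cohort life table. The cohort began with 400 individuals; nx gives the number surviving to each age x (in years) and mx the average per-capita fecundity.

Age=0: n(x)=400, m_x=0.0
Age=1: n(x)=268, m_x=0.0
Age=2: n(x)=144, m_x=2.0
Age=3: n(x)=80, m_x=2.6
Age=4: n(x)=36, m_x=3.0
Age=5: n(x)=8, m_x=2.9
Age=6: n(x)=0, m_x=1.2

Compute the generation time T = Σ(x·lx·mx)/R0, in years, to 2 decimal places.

2.79

lx = nx/n0 = nx/400: 1, 0.67, 0.36, 0.2, 0.09, 0.02, 0
lx·mx: 0, 0, 0.72, 0.52, 0.27, 0.058, 0 → R0 = 1.568
x·lx·mx: 0, 0, 1.44, 1.56, 1.08, 0.29, 0 → Σ = 4.37
T = 4.37 / 1.568 = 2.78699… → 2.79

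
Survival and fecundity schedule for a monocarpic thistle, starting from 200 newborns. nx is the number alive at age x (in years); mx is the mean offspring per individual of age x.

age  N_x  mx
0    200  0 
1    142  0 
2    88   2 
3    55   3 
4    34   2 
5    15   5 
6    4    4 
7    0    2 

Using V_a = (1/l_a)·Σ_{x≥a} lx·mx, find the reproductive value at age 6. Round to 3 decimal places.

4.000

lx = nx/n0 = nx/200: 1, 0.71, 0.44, 0.275, 0.17, 0.075, 0.02, 0
lx·mx for x ≥ 6: 0.08, 0 → sum = 0.08
V_6 = 0.08 / l_6 = 0.08 / 0.02 = 4 → 4.000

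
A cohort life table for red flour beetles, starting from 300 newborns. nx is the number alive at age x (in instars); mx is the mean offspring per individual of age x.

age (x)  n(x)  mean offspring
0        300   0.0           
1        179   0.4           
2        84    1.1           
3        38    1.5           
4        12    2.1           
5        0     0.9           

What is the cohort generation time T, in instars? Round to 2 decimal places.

lx = nx/n0 = nx/300: 1, 0.59667…, 0.28, 0.12667…, 0.04, 0
lx·mx: 0, 0.238667…, 0.308, 0.19…, 0.084, 0 → R0 = 0.820667…
x·lx·mx: 0, 0.238667…, 0.616, 0.57…, 0.336, 0 → Σ = 1.760667…
T = 1.760667… / 0.820667… = 2.14541… → 2.15

2.15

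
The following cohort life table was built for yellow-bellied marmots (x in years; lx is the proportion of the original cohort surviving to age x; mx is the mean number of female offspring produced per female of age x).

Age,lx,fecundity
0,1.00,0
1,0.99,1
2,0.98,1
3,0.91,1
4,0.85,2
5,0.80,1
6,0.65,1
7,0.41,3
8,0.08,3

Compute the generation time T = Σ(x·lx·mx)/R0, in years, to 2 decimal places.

lx·mx: 0, 0.99, 0.98, 0.91, 1.7, 0.8, 0.65, 1.23, 0.24 → R0 = 7.5
x·lx·mx: 0, 0.99, 1.96, 2.73, 6.8, 4, 3.9, 8.61, 1.92 → Σ = 30.91
T = 30.91 / 7.5 = 4.121333… → 4.12

4.12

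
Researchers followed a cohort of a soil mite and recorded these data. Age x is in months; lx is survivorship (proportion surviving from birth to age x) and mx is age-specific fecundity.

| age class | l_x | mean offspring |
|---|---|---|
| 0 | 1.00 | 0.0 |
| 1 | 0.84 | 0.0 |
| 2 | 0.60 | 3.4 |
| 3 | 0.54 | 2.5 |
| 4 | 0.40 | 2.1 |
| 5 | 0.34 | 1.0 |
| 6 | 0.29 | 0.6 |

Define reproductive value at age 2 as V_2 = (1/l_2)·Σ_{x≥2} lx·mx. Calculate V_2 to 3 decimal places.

lx·mx for x ≥ 2: 2.04, 1.35, 0.84, 0.34, 0.174 → sum = 4.744
V_2 = 4.744 / l_2 = 4.744 / 0.6 = 7.906667… → 7.907

7.907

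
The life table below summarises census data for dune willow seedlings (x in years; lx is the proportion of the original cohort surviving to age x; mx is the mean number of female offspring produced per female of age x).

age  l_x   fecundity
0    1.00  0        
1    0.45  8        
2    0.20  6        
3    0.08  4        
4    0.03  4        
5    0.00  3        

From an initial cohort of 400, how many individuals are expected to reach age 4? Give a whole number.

Expected survivors = N0 · l_4 = 400 × 0.03 = 12 → 12

12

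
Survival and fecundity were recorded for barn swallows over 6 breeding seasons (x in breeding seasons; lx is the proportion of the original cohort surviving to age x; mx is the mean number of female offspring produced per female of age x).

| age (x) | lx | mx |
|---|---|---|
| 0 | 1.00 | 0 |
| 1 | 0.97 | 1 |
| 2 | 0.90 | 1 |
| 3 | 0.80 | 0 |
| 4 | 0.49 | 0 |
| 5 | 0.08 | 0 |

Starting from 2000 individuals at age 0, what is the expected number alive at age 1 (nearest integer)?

1940

Expected survivors = N0 · l_1 = 2000 × 0.97 = 1940 → 1940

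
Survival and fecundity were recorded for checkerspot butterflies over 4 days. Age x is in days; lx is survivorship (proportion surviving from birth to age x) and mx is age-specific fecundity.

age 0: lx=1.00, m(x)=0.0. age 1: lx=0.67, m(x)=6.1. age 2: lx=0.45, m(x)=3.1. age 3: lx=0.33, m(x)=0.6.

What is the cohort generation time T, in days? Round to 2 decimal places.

lx·mx: 0, 4.087, 1.395, 0.198 → R0 = 5.68
x·lx·mx: 0, 4.087, 2.79, 0.594 → Σ = 7.471
T = 7.471 / 5.68 = 1.315317… → 1.32

1.32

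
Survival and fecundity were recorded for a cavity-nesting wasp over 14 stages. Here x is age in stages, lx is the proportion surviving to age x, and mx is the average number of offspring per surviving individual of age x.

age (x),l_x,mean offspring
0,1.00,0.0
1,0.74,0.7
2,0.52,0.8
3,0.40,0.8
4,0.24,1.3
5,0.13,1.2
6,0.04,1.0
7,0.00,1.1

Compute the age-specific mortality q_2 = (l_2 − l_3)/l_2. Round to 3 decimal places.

0.231

q_2 = (l_2 − l_3) / l_2 = (0.52 − 0.4) / 0.52
     = 0.12 / 0.52 = 0.230769… → 0.231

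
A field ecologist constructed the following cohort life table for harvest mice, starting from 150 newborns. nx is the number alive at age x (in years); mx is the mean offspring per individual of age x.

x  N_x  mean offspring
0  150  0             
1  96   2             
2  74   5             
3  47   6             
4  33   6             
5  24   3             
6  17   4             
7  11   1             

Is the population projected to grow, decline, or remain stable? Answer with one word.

lx = nx/n0 = nx/150: 1, 0.64, 0.49333…, 0.31333…, 0.22, 0.16, 0.11333…, 0.07333…
R0 = Σ lx·mx = 0 + 1.28 + 2.466667… + 1.88… + 1.32 + 0.48 + 0.453333… + 0.073333… = 7.953333…
R0 > 1, so the population is growing.

growing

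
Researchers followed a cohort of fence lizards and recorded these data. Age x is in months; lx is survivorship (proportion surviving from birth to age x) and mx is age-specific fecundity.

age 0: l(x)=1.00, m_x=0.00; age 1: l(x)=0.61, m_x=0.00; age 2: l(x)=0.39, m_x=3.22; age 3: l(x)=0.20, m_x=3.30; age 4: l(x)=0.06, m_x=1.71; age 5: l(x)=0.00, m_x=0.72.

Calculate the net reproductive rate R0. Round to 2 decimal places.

lx·mx by age: 0, 0, 1.2558, 0.66, 0.1026, 0
R0 = Σ lx·mx = 2.0184 → 2.02

2.02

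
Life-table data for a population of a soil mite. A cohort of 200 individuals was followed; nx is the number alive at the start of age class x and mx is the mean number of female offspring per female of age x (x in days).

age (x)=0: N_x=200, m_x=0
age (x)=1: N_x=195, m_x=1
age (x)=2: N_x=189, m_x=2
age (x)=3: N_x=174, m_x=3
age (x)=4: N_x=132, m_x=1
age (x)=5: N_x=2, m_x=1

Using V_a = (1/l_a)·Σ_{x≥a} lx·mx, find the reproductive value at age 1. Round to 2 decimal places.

6.30

lx = nx/n0 = nx/200: 1, 0.975, 0.945, 0.87, 0.66, 0.01
lx·mx for x ≥ 1: 0.975, 1.89, 2.61, 0.66, 0.01 → sum = 6.145
V_1 = 6.145 / l_1 = 6.145 / 0.975 = 6.302564… → 6.30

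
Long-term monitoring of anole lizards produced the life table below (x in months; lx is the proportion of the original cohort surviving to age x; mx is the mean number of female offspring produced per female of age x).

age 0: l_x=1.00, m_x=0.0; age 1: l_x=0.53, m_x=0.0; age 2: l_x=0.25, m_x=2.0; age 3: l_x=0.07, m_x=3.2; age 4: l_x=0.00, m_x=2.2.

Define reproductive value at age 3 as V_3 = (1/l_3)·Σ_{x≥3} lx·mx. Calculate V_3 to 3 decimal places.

lx·mx for x ≥ 3: 0.224, 0 → sum = 0.224
V_3 = 0.224 / l_3 = 0.224 / 0.07 = 3.2 → 3.200

3.200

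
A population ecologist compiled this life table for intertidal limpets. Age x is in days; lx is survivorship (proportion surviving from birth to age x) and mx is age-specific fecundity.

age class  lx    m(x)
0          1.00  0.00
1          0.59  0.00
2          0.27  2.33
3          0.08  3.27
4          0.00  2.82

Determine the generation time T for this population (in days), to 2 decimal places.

lx·mx: 0, 0, 0.6291, 0.2616, 0 → R0 = 0.8907
x·lx·mx: 0, 0, 1.2582, 0.7848, 0 → Σ = 2.043
T = 2.043 / 0.8907 = 2.293702… → 2.29

2.29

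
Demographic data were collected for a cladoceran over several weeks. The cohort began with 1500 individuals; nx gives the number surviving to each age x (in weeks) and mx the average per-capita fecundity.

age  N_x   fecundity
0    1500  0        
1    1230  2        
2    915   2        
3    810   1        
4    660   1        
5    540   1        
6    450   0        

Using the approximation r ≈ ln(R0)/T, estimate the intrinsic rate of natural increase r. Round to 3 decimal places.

0.651

lx = nx/n0 = nx/1500: 1, 0.82, 0.61, 0.54, 0.44, 0.36, 0.3
R0 = Σ lx·mx = 0 + 1.64 + 1.22 + 0.54 + 0.44 + 0.36 + 0 = 4.2
Σ x·lx·mx = 9.26; T = 9.26/4.2 = 2.20476…
r ≈ ln(R0)/T = ln(4.2)/2.20476… = 0.6509… → 0.651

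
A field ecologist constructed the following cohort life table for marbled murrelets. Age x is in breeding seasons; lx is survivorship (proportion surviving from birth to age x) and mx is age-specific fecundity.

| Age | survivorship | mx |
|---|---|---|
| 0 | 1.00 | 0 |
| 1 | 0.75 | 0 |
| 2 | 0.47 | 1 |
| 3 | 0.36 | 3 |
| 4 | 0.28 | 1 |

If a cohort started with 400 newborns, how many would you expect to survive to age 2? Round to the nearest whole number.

188

Expected survivors = N0 · l_2 = 400 × 0.47 = 188 → 188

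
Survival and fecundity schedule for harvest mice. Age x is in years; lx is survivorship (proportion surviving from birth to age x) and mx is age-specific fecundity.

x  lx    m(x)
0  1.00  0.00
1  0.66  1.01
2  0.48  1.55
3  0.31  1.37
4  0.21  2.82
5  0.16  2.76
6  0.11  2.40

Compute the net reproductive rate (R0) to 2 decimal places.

3.13

lx·mx by age: 0, 0.6666, 0.744, 0.4247, 0.5922, 0.4416, 0.264
R0 = Σ lx·mx = 3.1331 → 3.13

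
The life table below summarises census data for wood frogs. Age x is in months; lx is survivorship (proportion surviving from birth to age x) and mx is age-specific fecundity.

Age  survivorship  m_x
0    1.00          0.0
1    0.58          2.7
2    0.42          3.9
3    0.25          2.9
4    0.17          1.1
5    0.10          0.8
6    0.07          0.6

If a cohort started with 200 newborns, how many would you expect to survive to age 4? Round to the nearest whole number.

34

Expected survivors = N0 · l_4 = 200 × 0.17 = 34 → 34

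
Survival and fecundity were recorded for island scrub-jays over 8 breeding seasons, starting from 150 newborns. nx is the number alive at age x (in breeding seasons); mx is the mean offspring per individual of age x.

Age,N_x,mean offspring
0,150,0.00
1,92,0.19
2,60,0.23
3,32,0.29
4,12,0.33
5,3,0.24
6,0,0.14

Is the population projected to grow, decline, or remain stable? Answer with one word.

lx = nx/n0 = nx/150: 1, 0.61333…, 0.4, 0.21333…, 0.08, 0.02, 0
R0 = Σ lx·mx = 0 + 0.116533… + 0.092 + 0.061867… + 0.0264 + 0.0048 + 0 = 0.3016…
R0 < 1, so the population is declining.

declining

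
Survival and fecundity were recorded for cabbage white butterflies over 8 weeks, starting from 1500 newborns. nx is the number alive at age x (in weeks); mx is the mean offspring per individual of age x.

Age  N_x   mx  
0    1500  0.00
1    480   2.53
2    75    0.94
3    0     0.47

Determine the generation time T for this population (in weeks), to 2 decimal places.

lx = nx/n0 = nx/1500: 1, 0.32, 0.05, 0
lx·mx: 0, 0.8096, 0.047, 0 → R0 = 0.8566
x·lx·mx: 0, 0.8096, 0.094, 0 → Σ = 0.9036
T = 0.9036 / 0.8566 = 1.054868… → 1.05

1.05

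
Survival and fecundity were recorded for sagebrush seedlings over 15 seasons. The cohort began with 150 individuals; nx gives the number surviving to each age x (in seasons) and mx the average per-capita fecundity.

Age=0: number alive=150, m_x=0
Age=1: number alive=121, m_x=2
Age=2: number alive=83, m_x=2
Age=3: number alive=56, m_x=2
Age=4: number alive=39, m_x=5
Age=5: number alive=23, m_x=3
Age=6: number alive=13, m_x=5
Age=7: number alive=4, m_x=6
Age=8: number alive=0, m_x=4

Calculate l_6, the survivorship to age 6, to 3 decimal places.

l_6 = n_6/n_0 = 13/150 = 0.086667… → 0.087

0.087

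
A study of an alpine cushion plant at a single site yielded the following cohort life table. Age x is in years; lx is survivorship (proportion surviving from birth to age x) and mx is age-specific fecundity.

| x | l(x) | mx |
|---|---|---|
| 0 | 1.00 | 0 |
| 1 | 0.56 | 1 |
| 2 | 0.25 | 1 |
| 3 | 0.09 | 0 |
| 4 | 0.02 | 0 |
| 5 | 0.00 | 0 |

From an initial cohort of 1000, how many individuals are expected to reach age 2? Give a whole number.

Expected survivors = N0 · l_2 = 1000 × 0.25 = 250 → 250

250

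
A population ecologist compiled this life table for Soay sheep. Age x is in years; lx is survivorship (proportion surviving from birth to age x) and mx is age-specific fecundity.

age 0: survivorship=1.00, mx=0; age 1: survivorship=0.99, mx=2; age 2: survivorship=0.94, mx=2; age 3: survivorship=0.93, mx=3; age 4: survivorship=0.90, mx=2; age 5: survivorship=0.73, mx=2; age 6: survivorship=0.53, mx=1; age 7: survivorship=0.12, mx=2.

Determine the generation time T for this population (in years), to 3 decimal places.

3.134

lx·mx: 0, 1.98, 1.88, 2.79, 1.8, 1.46, 0.53, 0.24 → R0 = 10.68
x·lx·mx: 0, 1.98, 3.76, 8.37, 7.2, 7.3, 3.18, 1.68 → Σ = 33.47
T = 33.47 / 10.68 = 3.133895… → 3.134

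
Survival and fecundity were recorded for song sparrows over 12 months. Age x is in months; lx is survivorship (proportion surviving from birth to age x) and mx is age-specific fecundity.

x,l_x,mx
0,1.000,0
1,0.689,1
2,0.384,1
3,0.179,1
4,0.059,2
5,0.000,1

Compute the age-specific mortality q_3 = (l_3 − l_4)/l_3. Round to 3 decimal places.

q_3 = (l_3 − l_4) / l_3 = (0.179 − 0.059) / 0.179
     = 0.12 / 0.179 = 0.670391… → 0.670

0.670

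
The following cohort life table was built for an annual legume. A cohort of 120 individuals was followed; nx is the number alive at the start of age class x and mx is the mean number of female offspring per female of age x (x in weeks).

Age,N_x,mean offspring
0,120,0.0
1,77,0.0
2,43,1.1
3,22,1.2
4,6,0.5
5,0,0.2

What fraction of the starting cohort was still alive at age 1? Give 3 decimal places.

l_1 = n_1/n_0 = 77/120 = 0.641667… → 0.642

0.642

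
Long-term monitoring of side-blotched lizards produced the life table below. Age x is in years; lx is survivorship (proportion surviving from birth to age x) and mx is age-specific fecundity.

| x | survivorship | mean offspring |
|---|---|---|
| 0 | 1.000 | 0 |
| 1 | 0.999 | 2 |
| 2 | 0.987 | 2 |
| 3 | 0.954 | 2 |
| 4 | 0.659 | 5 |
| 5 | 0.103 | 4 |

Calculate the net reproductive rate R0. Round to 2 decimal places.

lx·mx by age: 0, 1.998, 1.974, 1.908, 3.295, 0.412
R0 = Σ lx·mx = 9.587 → 9.59

9.59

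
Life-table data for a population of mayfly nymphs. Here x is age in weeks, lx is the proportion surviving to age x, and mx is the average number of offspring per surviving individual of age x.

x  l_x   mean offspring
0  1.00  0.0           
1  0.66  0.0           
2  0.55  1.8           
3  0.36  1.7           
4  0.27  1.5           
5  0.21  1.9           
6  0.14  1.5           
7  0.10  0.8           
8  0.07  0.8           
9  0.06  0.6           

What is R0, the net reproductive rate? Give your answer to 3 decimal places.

lx·mx by age: 0, 0, 0.99, 0.612, 0.405, 0.399, 0.21, 0.08, 0.056, 0.036
R0 = Σ lx·mx = 2.788 → 2.788

2.788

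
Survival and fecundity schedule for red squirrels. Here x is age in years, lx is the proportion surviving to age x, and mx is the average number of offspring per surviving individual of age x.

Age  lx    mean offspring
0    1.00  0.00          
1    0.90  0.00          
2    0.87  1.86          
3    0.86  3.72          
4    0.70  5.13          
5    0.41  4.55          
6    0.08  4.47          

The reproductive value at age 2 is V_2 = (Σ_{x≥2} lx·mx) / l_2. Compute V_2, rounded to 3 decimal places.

lx·mx for x ≥ 2: 1.6182, 3.1992, 3.591, 1.8655, 0.3576 → sum = 10.6315
V_2 = 10.6315 / l_2 = 10.6315 / 0.87 = 12.220115… → 12.220

12.220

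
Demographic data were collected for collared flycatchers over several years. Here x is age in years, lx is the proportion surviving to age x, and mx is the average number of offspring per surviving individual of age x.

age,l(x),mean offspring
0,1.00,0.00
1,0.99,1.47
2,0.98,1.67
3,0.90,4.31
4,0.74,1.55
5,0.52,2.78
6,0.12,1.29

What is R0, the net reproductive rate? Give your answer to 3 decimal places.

9.718

lx·mx by age: 0, 1.4553, 1.6366, 3.879, 1.147, 1.4456, 0.1548
R0 = Σ lx·mx = 9.7183 → 9.718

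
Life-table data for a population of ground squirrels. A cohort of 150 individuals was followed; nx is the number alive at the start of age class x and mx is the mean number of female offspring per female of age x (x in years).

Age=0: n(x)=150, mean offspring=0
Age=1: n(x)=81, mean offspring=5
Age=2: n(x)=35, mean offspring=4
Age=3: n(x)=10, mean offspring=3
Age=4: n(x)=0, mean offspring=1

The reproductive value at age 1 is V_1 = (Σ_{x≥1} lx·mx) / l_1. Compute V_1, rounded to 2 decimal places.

7.10

lx = nx/n0 = nx/150: 1, 0.54, 0.23333…, 0.06667…, 0
lx·mx for x ≥ 1: 2.7, 0.933333…, 0.2…, 0 → sum = 3.833333…
V_1 = 3.833333… / l_1 = 3.833333… / 0.54 = 7.098765… → 7.10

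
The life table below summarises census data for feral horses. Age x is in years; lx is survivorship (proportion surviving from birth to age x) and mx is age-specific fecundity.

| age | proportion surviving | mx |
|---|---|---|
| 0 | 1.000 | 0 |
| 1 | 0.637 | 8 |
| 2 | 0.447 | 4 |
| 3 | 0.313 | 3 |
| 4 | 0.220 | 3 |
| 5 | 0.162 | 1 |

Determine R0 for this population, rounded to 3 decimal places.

8.645

lx·mx by age: 0, 5.096, 1.788, 0.939, 0.66, 0.162
R0 = Σ lx·mx = 8.645 → 8.645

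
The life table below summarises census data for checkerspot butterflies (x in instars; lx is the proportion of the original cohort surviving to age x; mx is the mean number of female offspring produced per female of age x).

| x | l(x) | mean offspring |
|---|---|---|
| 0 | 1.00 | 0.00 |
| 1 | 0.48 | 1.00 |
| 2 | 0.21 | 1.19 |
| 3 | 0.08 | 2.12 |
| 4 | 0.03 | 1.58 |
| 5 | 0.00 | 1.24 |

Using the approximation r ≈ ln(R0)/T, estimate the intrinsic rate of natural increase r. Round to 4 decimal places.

-0.0308

R0 = Σ lx·mx = 0 + 0.48 + 0.2499 + 0.1696 + 0.0474 + 0 = 0.9469
Σ x·lx·mx = 1.6782; T = 1.6782/0.9469 = 1.77231…
r ≈ ln(R0)/T = ln(0.9469)/1.77231… = -0.030786… → -0.0308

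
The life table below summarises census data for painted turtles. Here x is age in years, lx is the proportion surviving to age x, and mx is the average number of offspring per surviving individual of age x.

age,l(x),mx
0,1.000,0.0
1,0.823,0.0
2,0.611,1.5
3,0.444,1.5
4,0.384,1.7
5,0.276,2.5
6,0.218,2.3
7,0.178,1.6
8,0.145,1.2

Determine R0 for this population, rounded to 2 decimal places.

3.89

lx·mx by age: 0, 0, 0.9165, 0.666, 0.6528, 0.69, 0.5014, 0.2848, 0.174
R0 = Σ lx·mx = 3.8855 → 3.89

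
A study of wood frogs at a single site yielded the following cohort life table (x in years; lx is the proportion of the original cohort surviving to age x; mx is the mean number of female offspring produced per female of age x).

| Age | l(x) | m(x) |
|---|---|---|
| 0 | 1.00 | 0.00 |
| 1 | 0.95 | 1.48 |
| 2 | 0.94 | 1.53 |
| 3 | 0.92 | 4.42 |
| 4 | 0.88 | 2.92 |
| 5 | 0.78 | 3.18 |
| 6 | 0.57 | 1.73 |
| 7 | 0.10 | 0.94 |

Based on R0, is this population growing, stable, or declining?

R0 = Σ lx·mx = 0 + 1.406 + 1.4382 + 4.0664 + 2.5696 + 2.4804 + 0.9861 + 0.094 = 13.0407
R0 > 1, so the population is growing.

growing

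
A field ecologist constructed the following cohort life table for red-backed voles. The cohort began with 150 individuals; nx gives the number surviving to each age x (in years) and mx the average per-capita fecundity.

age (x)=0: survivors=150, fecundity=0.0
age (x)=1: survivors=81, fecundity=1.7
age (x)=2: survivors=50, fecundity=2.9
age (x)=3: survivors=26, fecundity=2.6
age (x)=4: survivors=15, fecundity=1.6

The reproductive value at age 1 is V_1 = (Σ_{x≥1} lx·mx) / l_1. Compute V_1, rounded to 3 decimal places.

lx = nx/n0 = nx/150: 1, 0.54, 0.33333…, 0.17333…, 0.1
lx·mx for x ≥ 1: 0.918, 0.966667…, 0.450667…, 0.16 → sum = 2.495333…
V_1 = 2.495333… / l_1 = 2.495333… / 0.54 = 4.620988… → 4.621

4.621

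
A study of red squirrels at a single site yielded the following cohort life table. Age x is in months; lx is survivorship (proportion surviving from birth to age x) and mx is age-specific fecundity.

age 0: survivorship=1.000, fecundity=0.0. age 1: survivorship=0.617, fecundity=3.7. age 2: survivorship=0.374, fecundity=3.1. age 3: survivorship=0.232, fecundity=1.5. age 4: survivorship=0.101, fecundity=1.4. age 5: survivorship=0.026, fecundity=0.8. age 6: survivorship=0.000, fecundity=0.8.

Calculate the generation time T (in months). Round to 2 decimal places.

lx·mx: 0, 2.2829, 1.1594, 0.348, 0.1414, 0.0208, 0 → R0 = 3.9525
x·lx·mx: 0, 2.2829, 2.3188, 1.044, 0.5656, 0.104, 0 → Σ = 6.3153
T = 6.3153 / 3.9525 = 1.597799… → 1.60

1.60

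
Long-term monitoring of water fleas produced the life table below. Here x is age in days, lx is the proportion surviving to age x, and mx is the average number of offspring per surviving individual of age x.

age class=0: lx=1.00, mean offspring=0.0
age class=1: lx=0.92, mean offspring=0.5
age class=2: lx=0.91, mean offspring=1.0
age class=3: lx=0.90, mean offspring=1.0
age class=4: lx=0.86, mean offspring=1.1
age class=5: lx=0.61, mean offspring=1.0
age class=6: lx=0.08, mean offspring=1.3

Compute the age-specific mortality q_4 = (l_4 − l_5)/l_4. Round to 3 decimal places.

0.291

q_4 = (l_4 − l_5) / l_4 = (0.86 − 0.61) / 0.86
     = 0.25 / 0.86 = 0.290698… → 0.291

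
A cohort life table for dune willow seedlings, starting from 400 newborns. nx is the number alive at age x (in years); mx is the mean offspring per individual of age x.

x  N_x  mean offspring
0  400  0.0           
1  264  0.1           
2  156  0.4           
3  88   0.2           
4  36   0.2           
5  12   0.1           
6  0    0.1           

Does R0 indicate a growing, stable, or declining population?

lx = nx/n0 = nx/400: 1, 0.66, 0.39, 0.22, 0.09, 0.03, 0
R0 = Σ lx·mx = 0 + 0.066 + 0.156 + 0.044 + 0.018 + 0.003 + 0 = 0.287
R0 < 1, so the population is declining.

declining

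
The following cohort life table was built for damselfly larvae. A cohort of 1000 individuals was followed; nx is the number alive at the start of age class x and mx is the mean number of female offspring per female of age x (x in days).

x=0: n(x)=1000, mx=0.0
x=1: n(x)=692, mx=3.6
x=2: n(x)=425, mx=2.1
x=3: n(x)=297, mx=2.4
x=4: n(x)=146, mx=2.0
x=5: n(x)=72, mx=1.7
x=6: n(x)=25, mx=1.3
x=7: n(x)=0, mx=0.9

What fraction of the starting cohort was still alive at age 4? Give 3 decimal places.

0.146

l_4 = n_4/n_0 = 146/1000 = 0.146 → 0.146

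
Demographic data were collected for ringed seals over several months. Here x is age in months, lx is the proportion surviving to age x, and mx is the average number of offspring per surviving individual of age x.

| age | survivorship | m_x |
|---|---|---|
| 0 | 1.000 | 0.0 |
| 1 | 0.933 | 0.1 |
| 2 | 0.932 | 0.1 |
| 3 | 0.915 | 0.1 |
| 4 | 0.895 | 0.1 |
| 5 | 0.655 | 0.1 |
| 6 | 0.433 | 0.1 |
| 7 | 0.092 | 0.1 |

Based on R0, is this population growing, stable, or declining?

declining

R0 = Σ lx·mx = 0 + 0.0933 + 0.0932 + 0.0915 + 0.0895 + 0.0655 + 0.0433 + 0.0092 = 0.4855
R0 < 1, so the population is declining.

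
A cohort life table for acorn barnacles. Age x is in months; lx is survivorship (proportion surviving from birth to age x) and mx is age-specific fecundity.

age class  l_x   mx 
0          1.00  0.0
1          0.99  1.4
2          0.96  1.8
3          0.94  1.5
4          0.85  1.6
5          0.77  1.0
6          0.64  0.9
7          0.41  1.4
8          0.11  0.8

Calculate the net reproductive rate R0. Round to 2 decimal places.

7.89

lx·mx by age: 0, 1.386, 1.728, 1.41, 1.36, 0.77, 0.576, 0.574, 0.088
R0 = Σ lx·mx = 7.892 → 7.89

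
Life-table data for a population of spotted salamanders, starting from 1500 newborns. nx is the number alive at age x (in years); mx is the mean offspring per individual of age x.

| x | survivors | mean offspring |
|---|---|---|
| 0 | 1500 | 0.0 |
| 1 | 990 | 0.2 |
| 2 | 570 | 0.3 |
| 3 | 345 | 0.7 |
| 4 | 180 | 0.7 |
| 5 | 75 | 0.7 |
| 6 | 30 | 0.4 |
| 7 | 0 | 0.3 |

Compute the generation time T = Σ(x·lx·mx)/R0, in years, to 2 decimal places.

2.63

lx = nx/n0 = nx/1500: 1, 0.66, 0.38, 0.23, 0.12, 0.05, 0.02, 0
lx·mx: 0, 0.132, 0.114, 0.161, 0.084, 0.035, 0.008, 0 → R0 = 0.534
x·lx·mx: 0, 0.132, 0.228, 0.483, 0.336, 0.175, 0.048, 0 → Σ = 1.402
T = 1.402 / 0.534 = 2.625468… → 2.63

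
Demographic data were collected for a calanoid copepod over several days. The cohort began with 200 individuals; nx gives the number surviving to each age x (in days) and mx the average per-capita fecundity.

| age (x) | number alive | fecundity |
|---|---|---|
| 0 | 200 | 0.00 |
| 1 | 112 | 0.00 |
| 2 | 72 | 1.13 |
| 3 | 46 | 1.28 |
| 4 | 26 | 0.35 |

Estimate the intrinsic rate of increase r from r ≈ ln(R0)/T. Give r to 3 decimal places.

lx = nx/n0 = nx/200: 1, 0.56, 0.36, 0.23, 0.13
R0 = Σ lx·mx = 0 + 0 + 0.4068 + 0.2944 + 0.0455 = 0.7467
Σ x·lx·mx = 1.8788; T = 1.8788/0.7467 = 2.51614…
r ≈ ln(R0)/T = ln(0.7467)/2.51614… = -0.11609… → -0.116

-0.116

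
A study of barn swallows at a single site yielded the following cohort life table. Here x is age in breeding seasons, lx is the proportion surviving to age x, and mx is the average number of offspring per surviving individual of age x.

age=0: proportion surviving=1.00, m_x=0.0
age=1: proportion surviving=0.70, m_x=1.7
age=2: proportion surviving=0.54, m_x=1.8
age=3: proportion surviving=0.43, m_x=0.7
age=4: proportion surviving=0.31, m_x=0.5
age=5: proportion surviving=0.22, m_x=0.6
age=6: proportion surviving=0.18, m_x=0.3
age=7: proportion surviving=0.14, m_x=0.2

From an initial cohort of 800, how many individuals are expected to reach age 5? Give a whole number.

176

Expected survivors = N0 · l_5 = 800 × 0.22 = 176 → 176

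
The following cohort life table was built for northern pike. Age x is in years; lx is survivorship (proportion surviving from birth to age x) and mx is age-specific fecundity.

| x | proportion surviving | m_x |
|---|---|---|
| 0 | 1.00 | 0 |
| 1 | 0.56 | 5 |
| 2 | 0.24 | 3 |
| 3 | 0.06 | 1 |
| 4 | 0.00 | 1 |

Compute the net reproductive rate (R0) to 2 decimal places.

3.58

lx·mx by age: 0, 2.8, 0.72, 0.06, 0
R0 = Σ lx·mx = 3.58 → 3.58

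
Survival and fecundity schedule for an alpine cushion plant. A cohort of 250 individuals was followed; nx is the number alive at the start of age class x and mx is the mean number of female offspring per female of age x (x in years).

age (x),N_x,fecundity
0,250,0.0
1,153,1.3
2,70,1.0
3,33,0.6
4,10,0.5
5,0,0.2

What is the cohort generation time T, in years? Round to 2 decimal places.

lx = nx/n0 = nx/250: 1, 0.612, 0.28, 0.132, 0.04, 0
lx·mx: 0, 0.7956, 0.28, 0.0792, 0.02, 0 → R0 = 1.1748
x·lx·mx: 0, 0.7956, 0.56, 0.2376, 0.08, 0 → Σ = 1.6732
T = 1.6732 / 1.1748 = 1.424242… → 1.42

1.42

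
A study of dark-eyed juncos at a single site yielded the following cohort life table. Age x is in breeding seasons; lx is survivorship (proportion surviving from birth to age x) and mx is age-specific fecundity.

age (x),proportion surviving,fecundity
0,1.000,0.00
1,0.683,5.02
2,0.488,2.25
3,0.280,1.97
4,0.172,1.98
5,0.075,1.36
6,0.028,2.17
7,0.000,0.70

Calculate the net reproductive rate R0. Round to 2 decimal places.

lx·mx by age: 0, 3.42866, 1.098, 0.5516, 0.34056, 0.102, 0.06076, 0
R0 = Σ lx·mx = 5.58158 → 5.58

5.58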